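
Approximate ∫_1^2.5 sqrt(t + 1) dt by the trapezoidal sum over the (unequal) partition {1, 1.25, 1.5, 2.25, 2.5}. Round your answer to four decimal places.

Subinterval widths: 0.25, 0.25, 0.75, 0.25.
f(1) ≈ 1.4142, f(1.25) ≈ 1.5000, f(1.5) ≈ 1.5811, f(2.25) ≈ 1.8028, f(2.5) ≈ 1.8708.
On each subinterval the trapezoid contributes (Δt_i/2)·[f(t_{i-1}) + f(t_i)].
Sum ≈ 2.4776.

2.4776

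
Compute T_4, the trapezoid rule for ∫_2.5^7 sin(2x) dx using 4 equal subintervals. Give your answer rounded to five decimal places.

0.03949

Δx = (7 − 2.5)/4 = 1.125.
f(2.5) ≈ -0.95892, f(3.625) ≈ 0.82308, f(4.75) ≈ -0.07515, f(5.875) ≈ -0.72866, f(7) ≈ 0.99061.
T_4 = (Δx/2)·[f(x_0) + 2f(x_1) + 2f(x_2) + 2f(x_3) + f(x_4)].
Sum ≈ 0.03949.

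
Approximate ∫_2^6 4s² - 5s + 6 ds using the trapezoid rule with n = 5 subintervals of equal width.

223.04

Δs = (6 − 2)/5 = 0.8.
f(2) = 12, f(2.8) = 23.36, f(3.6) = 39.84, f(4.4) = 61.44, f(5.2) = 88.16, f(6) = 120.
T_5 = (Δs/2)·[f(s_0) + 2f(s_1) + ... + 2f(s_{4}) + f(s_5)].
Sum = 223.04.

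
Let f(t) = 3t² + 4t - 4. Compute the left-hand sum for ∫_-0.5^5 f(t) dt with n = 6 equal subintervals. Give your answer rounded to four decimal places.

Δt = (5 − (-0.5))/6 = 11/12.
Left endpoints: -0.5, 5/12, 4/3, 2.25, 19/6, 49/12.
f(-0.5) = -5.25, f(5/12) = -1.8125, f(4/3) = 20/3, f(2.25) = 20.1875, f(19/6) = 38.75, f(49/12) = 2993/48.
Sum = Δt · [f(-0.5) + f(5/12) + f(4/3) + ...].
Sum ≈ 110.8212.

110.8212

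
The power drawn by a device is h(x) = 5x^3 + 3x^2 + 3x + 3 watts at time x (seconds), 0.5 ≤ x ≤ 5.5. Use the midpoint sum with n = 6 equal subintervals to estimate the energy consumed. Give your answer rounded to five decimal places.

1356.11111

Δx = (5.5 − 0.5)/6 = 5/6.
Midpoints: 11/12, 1.75, 31/12, 41/12, 4.25, 61/12.
h(11/12) = 20947/1728, h(1.75) = 44.234375, h(31/12) = 202127/1728, h(41/12) = 428017/1728, h(4.25) = 453.765625, h(61/12) = 1300397/1728.
Sum = Δx · [h(11/12) + h(1.75) + h(31/12) + ...].
Sum ≈ 1356.11111.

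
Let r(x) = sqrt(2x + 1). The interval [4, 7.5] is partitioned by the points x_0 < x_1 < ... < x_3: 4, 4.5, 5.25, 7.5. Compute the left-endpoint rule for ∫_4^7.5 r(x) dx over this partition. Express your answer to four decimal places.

11.5018

Subinterval widths: 0.5, 0.75, 2.25.
Left endpoints: 4, 4.5, 5.25.
r(4) ≈ 3.0000, r(4.5) ≈ 3.1623, r(5.25) ≈ 3.3912.
Sum = Σ Δx_i · r(x_i).
Sum ≈ 11.5018.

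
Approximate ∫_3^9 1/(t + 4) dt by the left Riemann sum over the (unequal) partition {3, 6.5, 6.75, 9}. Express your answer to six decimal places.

0.733112

Subinterval widths: 3.5, 0.25, 2.25.
Left endpoints: 3, 6.5, 6.75.
f(3) = 1/7, f(6.5) = 2/21, f(6.75) = 4/43.
Sum = Σ Δt_i · f(t_i).
Sum ≈ 0.733112.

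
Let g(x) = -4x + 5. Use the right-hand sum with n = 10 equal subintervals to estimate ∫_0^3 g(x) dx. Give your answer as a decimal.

-4.8

Δx = (3 − 0)/10 = 0.3.
Right endpoints: 0.3, 0.6, 0.9, 1.2, 1.5, 1.8, 2.1, 2.4, 2.7, 3.
g(0.3) = 3.8, g(0.6) = 2.6, g(0.9) = 1.4, g(1.2) = 0.2, g(1.5) = -1, g(1.8) = -2.2, g(2.1) = -3.4, g(2.4) = -4.6, g(2.7) = -5.8, g(3) = -7.
Sum = Δx · [g(0.3) + g(0.6) + g(0.9) + ...].
Sum = -4.8.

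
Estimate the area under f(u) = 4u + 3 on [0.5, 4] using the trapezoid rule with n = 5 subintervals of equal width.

42

Δu = (4 − 0.5)/5 = 0.7.
f(0.5) = 5, f(1.2) = 7.8, f(1.9) = 10.6, f(2.6) = 13.4, f(3.3) = 16.2, f(4) = 19.
T_5 = (Δu/2)·[f(u_0) + 2f(u_1) + ... + 2f(u_{4}) + f(u_5)].
Sum = 42.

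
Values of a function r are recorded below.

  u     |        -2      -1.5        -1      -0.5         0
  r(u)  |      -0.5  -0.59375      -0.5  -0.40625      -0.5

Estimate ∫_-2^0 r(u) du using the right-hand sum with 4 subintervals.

-1

Δu = 0.5.
Sum = 0.5·[(-0.59375) + (-0.5) + (-0.40625) + (-0.5)] = -1.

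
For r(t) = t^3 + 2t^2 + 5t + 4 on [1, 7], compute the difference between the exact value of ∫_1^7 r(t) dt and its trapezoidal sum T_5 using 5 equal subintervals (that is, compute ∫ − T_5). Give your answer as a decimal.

-20.16

Exact integral: ∫_1^7 r(t) dt = 972.
T_5 = 992.16.
Error = 972 − 992.16 = -20.16.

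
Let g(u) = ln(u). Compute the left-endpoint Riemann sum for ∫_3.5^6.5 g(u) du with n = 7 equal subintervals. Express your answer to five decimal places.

4.64738

Δu = (6.5 − 3.5)/7 = 3/7.
Left endpoints: 3.5, 55/14, 61/14, 67/14, 73/14, 79/14, 85/14.
g(3.5) ≈ 1.25276, g(55/14) ≈ 1.36828, g(61/14) ≈ 1.47182, g(67/14) ≈ 1.56564, g(73/14) ≈ 1.65140, g(79/14) ≈ 1.73039, g(85/14) ≈ 1.80359.
Sum = Δu · [g(3.5) + g(55/14) + g(61/14) + ...].
Sum ≈ 4.64738.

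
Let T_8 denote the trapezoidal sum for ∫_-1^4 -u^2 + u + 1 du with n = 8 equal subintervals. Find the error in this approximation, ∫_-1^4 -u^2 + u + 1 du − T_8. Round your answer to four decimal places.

0.3255

Exact integral: ∫_-1^4 f(u) du ≈ -9.166667.
T_8 = -9.4921875.
Error ≈ -9.166667 − (-9.4921875) ≈ 0.3255.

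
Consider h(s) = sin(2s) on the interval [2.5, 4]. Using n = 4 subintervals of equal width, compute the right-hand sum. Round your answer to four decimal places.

Δs = (4 − 2.5)/4 = 0.375.
Right endpoints: 2.875, 3.25, 3.625, 4.
h(2.875) ≈ -0.5083, h(3.25) ≈ 0.2151, h(3.625) ≈ 0.8231, h(4) ≈ 0.9894.
Sum = Δs · [h(2.875) + h(3.25) + h(3.625) + h(4)].
Sum ≈ 0.5697.

0.5697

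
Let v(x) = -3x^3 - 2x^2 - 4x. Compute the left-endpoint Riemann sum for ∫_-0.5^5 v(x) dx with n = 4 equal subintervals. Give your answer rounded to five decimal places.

-332.95410

Δx = (5 − (-0.5))/4 = 1.375.
Left endpoints: -0.5, 0.875, 2.25, 3.625.
v(-0.5) = 1.875, v(0.875) = -3605/512, v(2.25) = -53.296875, v(3.625) = -94047/512.
Sum = Δx · [v(-0.5) + v(0.875) + v(2.25) + v(3.625)].
Sum ≈ -332.95410.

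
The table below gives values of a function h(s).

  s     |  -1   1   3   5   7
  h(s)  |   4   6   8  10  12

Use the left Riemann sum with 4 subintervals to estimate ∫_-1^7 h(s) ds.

56

Δs = 2.
Sum = 2·[4 + 6 + 8 + 10] = 56.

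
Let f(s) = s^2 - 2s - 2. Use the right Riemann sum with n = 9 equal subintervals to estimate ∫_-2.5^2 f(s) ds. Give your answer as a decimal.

-1.5

Δs = (2 − (-2.5))/9 = 0.5.
Right endpoints: -2, -1.5, -1, -0.5, 0, 0.5, 1, 1.5, 2.
f(-2) = 6, f(-1.5) = 3.25, f(-1) = 1, f(-0.5) = -0.75, f(0) = -2, f(0.5) = -2.75, f(1) = -3, f(1.5) = -2.75, f(2) = -2.
Sum = Δs · [f(-2) + f(-1.5) + f(-1) + ...].
Sum = -1.5.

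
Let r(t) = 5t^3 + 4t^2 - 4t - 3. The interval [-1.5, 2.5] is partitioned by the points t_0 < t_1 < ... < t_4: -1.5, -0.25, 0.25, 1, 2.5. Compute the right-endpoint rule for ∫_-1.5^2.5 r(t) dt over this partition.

132.56640625

Subinterval widths: 1.25, 0.5, 0.75, 1.5.
Right endpoints: -0.25, 0.25, 1, 2.5.
r(-0.25) = -1.828125, r(0.25) = -3.671875, r(1) = 2, r(2.5) = 90.125.
Sum = Σ Δt_i · r(t_i).
Sum = 132.56640625.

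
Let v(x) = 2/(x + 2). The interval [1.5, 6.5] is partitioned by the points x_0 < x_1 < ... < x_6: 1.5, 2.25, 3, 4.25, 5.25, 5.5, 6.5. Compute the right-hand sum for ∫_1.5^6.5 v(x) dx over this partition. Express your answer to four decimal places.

1.6308

Subinterval widths: 0.75, 0.75, 1.25, 1, 0.25, 1.
Right endpoints: 2.25, 3, 4.25, 5.25, 5.5, 6.5.
v(2.25) = 8/17, v(3) = 0.4, v(4.25) = 0.32, v(5.25) = 8/29, v(5.5) = 4/15, v(6.5) = 4/17.
Sum = Σ Δx_i · v(x_i).
Sum ≈ 1.6308.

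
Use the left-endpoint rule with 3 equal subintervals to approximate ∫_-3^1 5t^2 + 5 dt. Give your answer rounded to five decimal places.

Δt = (1 − (-3))/3 = 4/3.
Left endpoints: -3, -5/3, -1/3.
f(-3) = 50, f(-5/3) = 170/9, f(-1/3) = 50/9.
Sum = Δt · [f(-3) + f(-5/3) + f(-1/3)].
Sum ≈ 99.25926.

99.25926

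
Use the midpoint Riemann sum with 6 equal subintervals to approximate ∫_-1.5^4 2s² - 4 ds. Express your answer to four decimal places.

22.1464

Δs = (4 − (-1.5))/6 = 11/12.
Midpoints: -25/24, -0.125, 19/24, 41/24, 2.625, 85/24.
f(-25/24) = -527/288, f(-0.125) = -3.96875, f(19/24) = -791/288, f(41/24) = 529/288, f(2.625) = 9.78125, f(85/24) = 6073/288.
Sum = Δs · [f(-25/24) + f(-0.125) + f(19/24) + ...].
Sum ≈ 22.1464.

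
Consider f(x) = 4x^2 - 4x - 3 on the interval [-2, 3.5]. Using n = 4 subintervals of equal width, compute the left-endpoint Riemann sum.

Δx = (3.5 − (-2))/4 = 1.375.
Left endpoints: -2, -0.625, 0.75, 2.125.
f(-2) = 21, f(-0.625) = 1.0625, f(0.75) = -3.75, f(2.125) = 6.5625.
Sum = Δx · [f(-2) + f(-0.625) + f(0.75) + f(2.125)].
Sum = 34.203125.

34.203125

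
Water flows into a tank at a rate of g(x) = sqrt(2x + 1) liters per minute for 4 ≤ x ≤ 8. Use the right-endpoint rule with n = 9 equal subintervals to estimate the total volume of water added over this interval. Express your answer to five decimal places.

Δx = (8 − 4)/9 = 4/9.
Right endpoints: 40/9, 44/9, 16/3, 52/9, 56/9, 20/3, 64/9, 68/9, 8.
g(40/9) ≈ 3.14466, g(44/9) ≈ 3.28295, g(16/3) ≈ 3.41565, g(52/9) ≈ 3.54338, g(56/9) ≈ 3.66667, g(20/3) ≈ 3.78594, g(64/9) ≈ 3.90157, g(68/9) ≈ 4.01386, g(8) ≈ 4.12311.
Sum = Δx · [g(40/9) + g(44/9) + g(16/3) + ...].
Sum ≈ 14.61235.

14.61235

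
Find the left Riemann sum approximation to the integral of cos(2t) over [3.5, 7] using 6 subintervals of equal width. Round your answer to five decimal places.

0.32745

Δt = (7 − 3.5)/6 = 7/12.
Left endpoints: 3.5, 49/12, 14/3, 5.25, 35/6, 77/12.
f(3.5) ≈ 0.75390, f(49/12) ≈ -0.30761, f(14/3) ≈ -0.99582, f(5.25) ≈ -0.47554, f(35/6) ≈ 0.62184, f(77/12) ≈ 0.96458.
Sum = Δt · [f(3.5) + f(49/12) + f(14/3) + ...].
Sum ≈ 0.32745.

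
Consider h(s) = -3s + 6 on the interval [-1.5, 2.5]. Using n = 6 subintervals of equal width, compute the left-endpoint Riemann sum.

22

Δs = (2.5 − (-1.5))/6 = 2/3.
Left endpoints: -1.5, -5/6, -1/6, 0.5, 7/6, 11/6.
h(-1.5) = 10.5, h(-5/6) = 8.5, h(-1/6) = 6.5, h(0.5) = 4.5, h(7/6) = 2.5, h(11/6) = 0.5.
Sum = Δs · [h(-1.5) + h(-5/6) + h(-1/6) + ...].
Sum = 22.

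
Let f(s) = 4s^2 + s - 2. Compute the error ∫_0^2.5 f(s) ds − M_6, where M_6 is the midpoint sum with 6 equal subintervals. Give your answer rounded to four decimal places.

0.1447

Exact integral: ∫_0^2.5 f(s) ds ≈ 18.958333.
M_6 ≈ 18.813657.
Error ≈ 18.958333 − 18.813657 ≈ 0.1447.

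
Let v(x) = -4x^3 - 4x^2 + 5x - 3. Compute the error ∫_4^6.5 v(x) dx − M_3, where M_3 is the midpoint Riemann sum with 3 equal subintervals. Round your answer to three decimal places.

Exact integral: ∫_4^6.5 v(x) dx ≈ -1751.77083.
M_3 ≈ -1742.07755.
Error ≈ -1751.77083 − (-1742.07755) ≈ -9.693.

-9.693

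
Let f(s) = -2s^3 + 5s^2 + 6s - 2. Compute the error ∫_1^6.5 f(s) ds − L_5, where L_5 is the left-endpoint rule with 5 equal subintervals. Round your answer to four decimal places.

-149.9896

Exact integral: ∫_1^6.5 f(s) ds ≈ -323.239583.
L_5 = -173.25.
Error ≈ -323.239583 − (-173.25) ≈ -149.9896.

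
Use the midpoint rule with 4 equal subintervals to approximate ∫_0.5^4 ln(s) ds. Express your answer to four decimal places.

2.4406

Δs = (4 − 0.5)/4 = 0.875.
Midpoints: 0.9375, 1.8125, 2.6875, 3.5625.
f(0.9375) ≈ -0.0645, f(1.8125) ≈ 0.5947, f(2.6875) ≈ 0.9886, f(3.5625) ≈ 1.2705.
Sum = Δs · [f(0.9375) + f(1.8125) + f(2.6875) + f(3.5625)].
Sum ≈ 2.4406.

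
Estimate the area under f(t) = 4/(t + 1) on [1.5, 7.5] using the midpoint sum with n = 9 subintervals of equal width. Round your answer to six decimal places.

Δt = (7.5 − 1.5)/9 = 2/3.
Midpoints: 11/6, 2.5, 19/6, 23/6, 4.5, 31/6, 35/6, 6.5, 43/6.
f(11/6) = 24/17, f(2.5) = 8/7, f(19/6) = 0.96, f(23/6) = 24/29, f(4.5) = 8/11, f(31/6) = 24/37, f(35/6) = 24/41, f(6.5) = 8/15, f(43/6) = 24/49.
Sum = Δt · [f(11/6) + f(2.5) + f(19/6) + ...].
Sum ≈ 4.884416.

4.884416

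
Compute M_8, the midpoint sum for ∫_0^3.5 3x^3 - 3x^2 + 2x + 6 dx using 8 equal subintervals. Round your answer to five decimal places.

102.21008

Δx = (3.5 − 0)/8 = 0.4375.
Midpoints: 0.21875, 0.65625, 1.09375, 1.53125, 1.96875, 2.40625, 2.84375, 3.28125.
f(0.21875) = 207269/32768, f(0.65625) = 225063/32768, f(1.09375) = 279313/32768, f(1.53125) = 419411/32768, f(1.96875) = 694749/32768, f(2.40625) = 1154719/32768, f(2.84375) = 1848713/32768, f(3.28125) = 2826123/32768.
Sum = Δx · [f(0.21875) + f(0.65625) + f(1.09375) + ...].
Sum ≈ 102.21008.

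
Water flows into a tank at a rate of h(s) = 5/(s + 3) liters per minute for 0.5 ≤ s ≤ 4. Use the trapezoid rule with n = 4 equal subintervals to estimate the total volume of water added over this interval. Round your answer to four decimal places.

3.4851

Δs = (4 − 0.5)/4 = 0.875.
h(0.5) = 10/7, h(1.375) = 8/7, h(2.25) = 20/21, h(3.125) = 40/49, h(4) = 5/7.
T_4 = (Δs/2)·[h(s_0) + 2h(s_1) + 2h(s_2) + 2h(s_3) + h(s_4)].
Sum ≈ 3.4851.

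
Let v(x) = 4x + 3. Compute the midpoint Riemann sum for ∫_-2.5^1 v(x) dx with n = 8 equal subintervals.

0

Δx = (1 − (-2.5))/8 = 0.4375.
Midpoints: -2.28125, -1.84375, -1.40625, -0.96875, -0.53125, -0.09375, 0.34375, 0.78125.
v(-2.28125) = -6.125, v(-1.84375) = -4.375, v(-1.40625) = -2.625, v(-0.96875) = -0.875, v(-0.53125) = 0.875, v(-0.09375) = 2.625, v(0.34375) = 4.375, v(0.78125) = 6.125.
Sum = Δx · [v(-2.28125) + v(-1.84375) + v(-1.40625) + ...].
Sum = 0.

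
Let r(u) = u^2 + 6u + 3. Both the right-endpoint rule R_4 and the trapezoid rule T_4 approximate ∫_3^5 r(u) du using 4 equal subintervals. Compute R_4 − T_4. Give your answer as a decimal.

7

R_4 = 93.75.
T_4 = 86.75.
R_4 − T_4 = 7.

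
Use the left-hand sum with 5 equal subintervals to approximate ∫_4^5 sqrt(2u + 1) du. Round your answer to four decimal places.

3.1292

Δu = (5 − 4)/5 = 0.2.
Left endpoints: 4, 4.2, 4.4, 4.6, 4.8.
f(4) ≈ 3.0000, f(4.2) ≈ 3.0659, f(4.4) ≈ 3.1305, f(4.6) ≈ 3.1937, f(4.8) ≈ 3.2558.
Sum = Δu · [f(4) + f(4.2) + f(4.4) + f(4.6) + f(4.8)].
Sum ≈ 3.1292.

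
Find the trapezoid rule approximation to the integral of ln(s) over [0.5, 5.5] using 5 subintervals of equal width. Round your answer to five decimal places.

Δs = (5.5 − 0.5)/5 = 1.
f(0.5) ≈ -0.69315, f(1.5) ≈ 0.40547, f(2.5) ≈ 0.91629, f(3.5) ≈ 1.25276, f(4.5) ≈ 1.50408, f(5.5) ≈ 1.70475.
T_5 = (Δs/2)·[f(s_0) + 2f(s_1) + ... + 2f(s_{4}) + f(s_5)].
Sum ≈ 4.58440.

4.58440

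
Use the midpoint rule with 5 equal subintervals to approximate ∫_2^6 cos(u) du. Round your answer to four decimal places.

Δu = (6 − 2)/5 = 0.8.
Midpoints: 2.4, 3.2, 4, 4.8, 5.6.
f(2.4) ≈ -0.7374, f(3.2) ≈ -0.9983, f(4) ≈ -0.6536, f(4.8) ≈ 0.0875, f(5.6) ≈ 0.7756.
Sum = Δu · [f(2.4) + f(3.2) + f(4) + f(4.8) + f(5.6)].
Sum ≈ -1.2210.

-1.2210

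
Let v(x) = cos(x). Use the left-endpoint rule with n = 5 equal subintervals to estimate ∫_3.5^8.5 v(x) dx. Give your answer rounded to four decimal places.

Δx = (8.5 − 3.5)/5 = 1.
Left endpoints: 3.5, 4.5, 5.5, 6.5, 7.5.
v(3.5) ≈ -0.9365, v(4.5) ≈ -0.2108, v(5.5) ≈ 0.7087, v(6.5) ≈ 0.9766, v(7.5) ≈ 0.3466.
Sum = Δx · [v(3.5) + v(4.5) + v(5.5) + v(6.5) + v(7.5)].
Sum ≈ 0.8846.

0.8846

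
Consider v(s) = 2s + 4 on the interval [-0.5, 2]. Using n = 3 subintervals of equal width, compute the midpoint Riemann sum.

13.75

Δs = (2 − (-0.5))/3 = 5/6.
Midpoints: -1/12, 0.75, 19/12.
v(-1/12) = 23/6, v(0.75) = 5.5, v(19/12) = 43/6.
Sum = Δs · [v(-1/12) + v(0.75) + v(19/12)].
Sum = 13.75.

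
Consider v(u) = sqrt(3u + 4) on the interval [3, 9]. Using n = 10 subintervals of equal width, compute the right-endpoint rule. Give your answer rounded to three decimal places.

Δu = (9 − 3)/10 = 0.6.
Right endpoints: 3.6, 4.2, 4.8, 5.4, 6, 6.6, 7.2, 7.8, 8.4, 9.
v(3.6) ≈ 3.847, v(4.2) ≈ 4.074, v(4.8) ≈ 4.290, v(5.4) ≈ 4.494, v(6) ≈ 4.690, v(6.6) ≈ 4.879, v(7.2) ≈ 5.060, v(7.8) ≈ 5.235, v(8.4) ≈ 5.404, v(9) ≈ 5.568.
Sum = Δu · [v(3.6) + v(4.2) + v(4.8) + ...].
Sum ≈ 28.524.

28.524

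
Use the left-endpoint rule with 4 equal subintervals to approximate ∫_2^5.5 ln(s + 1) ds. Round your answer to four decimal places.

Δs = (5.5 − 2)/4 = 0.875.
Left endpoints: 2, 2.875, 3.75, 4.625.
f(2) ≈ 1.0986, f(2.875) ≈ 1.3545, f(3.75) ≈ 1.5581, f(4.625) ≈ 1.7272.
Sum = Δs · [f(2) + f(2.875) + f(3.75) + f(4.625)].
Sum ≈ 5.0212.

5.0212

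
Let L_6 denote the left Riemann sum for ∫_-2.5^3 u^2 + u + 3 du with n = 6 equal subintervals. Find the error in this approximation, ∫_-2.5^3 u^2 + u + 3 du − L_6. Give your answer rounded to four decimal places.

3.0110

Exact integral: ∫_-2.5^3 f(u) du ≈ 32.083333.
L_6 ≈ 29.072338.
Error ≈ 32.083333 − 29.072338 ≈ 3.0110.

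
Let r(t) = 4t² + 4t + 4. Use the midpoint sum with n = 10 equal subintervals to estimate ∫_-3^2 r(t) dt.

56.25

Δt = (2 − (-3))/10 = 0.5.
Midpoints: -2.75, -2.25, -1.75, -1.25, -0.75, -0.25, 0.25, 0.75, 1.25, 1.75.
r(-2.75) = 23.25, r(-2.25) = 15.25, r(-1.75) = 9.25, r(-1.25) = 5.25, r(-0.75) = 3.25, r(-0.25) = 3.25, r(0.25) = 5.25, r(0.75) = 9.25, r(1.25) = 15.25, r(1.75) = 23.25.
Sum = Δt · [r(-2.75) + r(-2.25) + r(-1.75) + ...].
Sum = 56.25.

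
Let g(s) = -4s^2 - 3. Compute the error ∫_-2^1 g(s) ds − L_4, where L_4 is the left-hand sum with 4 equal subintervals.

5.625

Exact integral: ∫_-2^1 g(s) ds = -21.
L_4 = -26.625.
Error = -21 − (-26.625) = 5.625.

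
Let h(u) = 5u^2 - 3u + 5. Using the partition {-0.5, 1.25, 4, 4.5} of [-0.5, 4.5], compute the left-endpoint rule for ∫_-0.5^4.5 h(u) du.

Subinterval widths: 1.75, 2.75, 0.5.
Left endpoints: -0.5, 1.25, 4.
h(-0.5) = 7.75, h(1.25) = 9.0625, h(4) = 73.
Sum = Σ Δu_i · h(u_i).
Sum = 74.984375.

74.984375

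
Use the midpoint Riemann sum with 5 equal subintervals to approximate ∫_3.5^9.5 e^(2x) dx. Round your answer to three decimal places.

Δx = (9.5 − 3.5)/5 = 1.2.
Midpoints: 4.1, 5.3, 6.5, 7.7, 8.9.
f(4.1) ≈ 3640.950, f(5.3) ≈ 40134.837, f(6.5) ≈ 442413.392, f(7.7) ≈ 4876800.853, f(8.9) ≈ 53757835.979.
Sum = Δx · [f(4.1) + f(5.3) + f(6.5) + f(7.7) + f(8.9)].
Sum ≈ 70944991.214.

70944991.214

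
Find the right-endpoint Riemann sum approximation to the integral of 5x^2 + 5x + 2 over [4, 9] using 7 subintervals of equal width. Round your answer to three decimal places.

Δx = (9 − 4)/7 = 5/7.
Right endpoints: 33/7, 38/7, 43/7, 48/7, 53/7, 58/7, 9.
f(33/7) = 6698/49, f(38/7) = 8648/49, f(43/7) = 10848/49, f(48/7) = 13298/49, f(53/7) = 15998/49, f(58/7) = 18948/49, f(9) = 452.
Sum = Δx · [f(33/7) + f(38/7) + f(43/7) + ...].
Sum ≈ 1407.959.

1407.959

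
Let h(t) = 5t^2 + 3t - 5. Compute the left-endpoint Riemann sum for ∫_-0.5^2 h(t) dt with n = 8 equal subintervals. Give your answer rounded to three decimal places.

Δt = (2 − (-0.5))/8 = 0.3125.
Left endpoints: -0.5, -0.1875, 0.125, 0.4375, 0.75, 1.0625, 1.375, 1.6875.
h(-0.5) = -5.25, h(-0.1875) = -5.38671875, h(0.125) = -4.546875, h(0.4375) = -2.73046875, h(0.75) = 0.0625, h(1.0625) = 3.83203125, h(1.375) = 8.578125, h(1.6875) = 14.30078125.
Sum = Δt · [h(-0.5) + h(-0.1875) + h(0.125) + ...].
Sum ≈ 2.769.

2.769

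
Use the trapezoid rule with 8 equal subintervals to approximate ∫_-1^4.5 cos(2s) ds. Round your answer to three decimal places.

0.553

Δs = (4.5 − (-1))/8 = 0.6875.
f(-1) ≈ -0.416, f(-0.3125) ≈ 0.811, f(0.375) ≈ 0.732, f(1.0625) ≈ -0.526, f(1.75) ≈ -0.936, f(2.4375) ≈ 0.162, f(3.125) ≈ 0.999, f(3.8125) ≈ 0.227, f(4.5) ≈ -0.911.
T_8 = (Δs/2)·[f(s_0) + 2f(s_1) + ... + 2f(s_{7}) + f(s_8)].
Sum ≈ 0.553.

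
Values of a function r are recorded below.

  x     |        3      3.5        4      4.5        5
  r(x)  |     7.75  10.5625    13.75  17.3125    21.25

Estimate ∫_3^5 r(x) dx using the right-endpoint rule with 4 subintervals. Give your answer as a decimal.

Δx = 0.5.
Sum = 0.5·[10.5625 + 13.75 + 17.3125 + 21.25] = 31.4375.

31.4375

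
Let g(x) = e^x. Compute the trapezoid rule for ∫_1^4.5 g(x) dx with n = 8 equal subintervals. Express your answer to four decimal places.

Δx = (4.5 − 1)/8 = 0.4375.
g(1) ≈ 2.7183, g(1.4375) ≈ 4.2102, g(1.875) ≈ 6.5208, g(2.3125) ≈ 10.0996, g(2.75) ≈ 15.6426, g(3.1875) ≈ 24.2278, g(3.625) ≈ 37.5247, g(4.0625) ≈ 58.1194, g(4.5) ≈ 90.0171.
T_8 = (Δx/2)·[g(x_0) + 2g(x_1) + ... + 2g(x_{7}) + g(x_8)].
Sum ≈ 88.6869.

88.6869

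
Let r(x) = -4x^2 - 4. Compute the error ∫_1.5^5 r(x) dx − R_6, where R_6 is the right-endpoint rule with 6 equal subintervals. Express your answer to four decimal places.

27.3356

Exact integral: ∫_1.5^5 r(x) dx ≈ -176.166667.
R_6 ≈ -203.502315.
Error ≈ -176.166667 − (-203.502315) ≈ 27.3356.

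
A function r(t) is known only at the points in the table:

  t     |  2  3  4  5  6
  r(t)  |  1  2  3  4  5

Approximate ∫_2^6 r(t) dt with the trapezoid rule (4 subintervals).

12

Δt = 1.
T_4 = (1/2)·[1 + 2·2 + 2·3 + 2·4 + 5] = 12.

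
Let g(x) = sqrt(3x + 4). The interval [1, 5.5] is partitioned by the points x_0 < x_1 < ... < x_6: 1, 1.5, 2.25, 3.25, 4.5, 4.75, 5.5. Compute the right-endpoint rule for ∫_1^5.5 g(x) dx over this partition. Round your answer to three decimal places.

17.318

Subinterval widths: 0.5, 0.75, 1, 1.25, 0.25, 0.75.
Right endpoints: 1.5, 2.25, 3.25, 4.5, 4.75, 5.5.
g(1.5) ≈ 2.915, g(2.25) ≈ 3.279, g(3.25) ≈ 3.708, g(4.5) ≈ 4.183, g(4.75) ≈ 4.272, g(5.5) ≈ 4.528.
Sum = Σ Δx_i · g(x_i).
Sum ≈ 17.318.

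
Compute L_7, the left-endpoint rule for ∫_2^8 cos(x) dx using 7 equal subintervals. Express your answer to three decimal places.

Δx = (8 − 2)/7 = 6/7.
Left endpoints: 2, 20/7, 26/7, 32/7, 38/7, 44/7, 50/7.
f(2) ≈ -0.416, f(20/7) ≈ -0.960, f(26/7) ≈ -0.840, f(32/7) ≈ -0.140, f(38/7) ≈ 0.657, f(44/7) ≈ 1.000, f(50/7) ≈ 0.653.
Sum = Δx · [f(2) + f(20/7) + f(26/7) + ...].
Sum ≈ -0.041.

-0.041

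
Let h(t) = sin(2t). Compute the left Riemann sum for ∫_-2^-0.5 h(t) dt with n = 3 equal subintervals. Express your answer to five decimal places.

-0.14681

Δt = (-0.5 − (-2))/3 = 0.5.
Left endpoints: -2, -1.5, -1.
h(-2) ≈ 0.75680, h(-1.5) ≈ -0.14112, h(-1) ≈ -0.90930.
Sum = Δt · [h(-2) + h(-1.5) + h(-1)].
Sum ≈ -0.14681.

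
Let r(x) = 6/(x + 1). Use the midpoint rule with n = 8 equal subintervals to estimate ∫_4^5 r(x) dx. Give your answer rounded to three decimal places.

1.094

Δx = (5 − 4)/8 = 0.125.
Midpoints: 4.0625, 4.1875, 4.3125, 4.4375, 4.5625, 4.6875, 4.8125, 4.9375.
r(4.0625) = 32/27, r(4.1875) = 96/83, r(4.3125) = 96/85, r(4.4375) = 32/29, r(4.5625) = 96/89, r(4.6875) = 96/91, r(4.8125) = 32/31, r(4.9375) = 96/95.
Sum = Δx · [r(4.0625) + r(4.1875) + r(4.3125) + ...].
Sum ≈ 1.094.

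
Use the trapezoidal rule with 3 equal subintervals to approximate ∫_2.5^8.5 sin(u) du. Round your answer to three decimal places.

Δu = (8.5 − 2.5)/3 = 2.
f(2.5) ≈ 0.598, f(4.5) ≈ -0.978, f(6.5) ≈ 0.215, f(8.5) ≈ 0.798.
T_3 = (Δu/2)·[f(u_0) + 2f(u_1) + 2f(u_2) + f(u_3)].
Sum ≈ -0.128.

-0.128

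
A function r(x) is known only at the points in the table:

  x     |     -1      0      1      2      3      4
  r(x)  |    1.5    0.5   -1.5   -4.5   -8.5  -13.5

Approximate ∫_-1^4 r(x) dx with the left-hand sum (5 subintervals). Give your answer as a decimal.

Δx = 1.
Sum = 1·[1.5 + 0.5 + (-1.5) + (-4.5) + (-8.5)] = -12.5.

-12.5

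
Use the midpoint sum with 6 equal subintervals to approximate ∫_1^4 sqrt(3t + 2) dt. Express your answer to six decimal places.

Δt = (4 − 1)/6 = 0.5.
Midpoints: 1.25, 1.75, 2.25, 2.75, 3.25, 3.75.
f(1.25) ≈ 2.397916, f(1.75) ≈ 2.692582, f(2.25) ≈ 2.958040, f(2.75) ≈ 3.201562, f(3.25) ≈ 3.427827, f(3.75) ≈ 3.640055.
Sum = Δt · [f(1.25) + f(1.75) + f(2.25) + ...].
Sum ≈ 9.158991.

9.158991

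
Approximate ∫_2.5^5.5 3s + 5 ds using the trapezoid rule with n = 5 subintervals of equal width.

51

Δs = (5.5 − 2.5)/5 = 0.6.
f(2.5) = 12.5, f(3.1) = 14.3, f(3.7) = 16.1, f(4.3) = 17.9, f(4.9) = 19.7, f(5.5) = 21.5.
T_5 = (Δs/2)·[f(s_0) + 2f(s_1) + ... + 2f(s_{4}) + f(s_5)].
Sum = 51.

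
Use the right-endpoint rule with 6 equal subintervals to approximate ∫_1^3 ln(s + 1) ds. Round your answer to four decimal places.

2.2721

Δs = (3 − 1)/6 = 1/3.
Right endpoints: 4/3, 5/3, 2, 7/3, 8/3, 3.
f(4/3) ≈ 0.8473, f(5/3) ≈ 0.9808, f(2) ≈ 1.0986, f(7/3) ≈ 1.2040, f(8/3) ≈ 1.2993, f(3) ≈ 1.3863.
Sum = Δs · [f(4/3) + f(5/3) + f(2) + ...].
Sum ≈ 2.2721.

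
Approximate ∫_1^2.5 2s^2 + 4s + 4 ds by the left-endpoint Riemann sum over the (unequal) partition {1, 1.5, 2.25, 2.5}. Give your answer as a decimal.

Subinterval widths: 0.5, 0.75, 0.25.
Left endpoints: 1, 1.5, 2.25.
f(1) = 10, f(1.5) = 14.5, f(2.25) = 23.125.
Sum = Σ Δs_i · f(s_i).
Sum = 21.65625.

21.65625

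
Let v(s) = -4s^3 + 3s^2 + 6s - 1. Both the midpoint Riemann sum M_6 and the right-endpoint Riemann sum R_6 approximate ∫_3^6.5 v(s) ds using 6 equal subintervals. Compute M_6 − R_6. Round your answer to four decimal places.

M_6 = -1354.828125.
R_6 ≈ -1624.583333.
M_6 − R_6 ≈ 269.7552.

269.7552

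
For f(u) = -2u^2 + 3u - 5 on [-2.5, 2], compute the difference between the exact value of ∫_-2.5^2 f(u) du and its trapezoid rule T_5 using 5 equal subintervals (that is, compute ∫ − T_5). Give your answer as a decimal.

1.215

Exact integral: ∫_-2.5^2 f(u) du = -41.625.
T_5 = -42.84.
Error = -41.625 − (-42.84) = 1.215.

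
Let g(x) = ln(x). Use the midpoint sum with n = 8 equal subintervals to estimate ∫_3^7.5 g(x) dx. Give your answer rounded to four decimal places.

7.3186

Δx = (7.5 − 3)/8 = 0.5625.
Midpoints: 3.28125, 3.84375, 4.40625, 4.96875, 5.53125, 6.09375, 6.65625, 7.21875.
g(3.28125) ≈ 1.1882, g(3.84375) ≈ 1.3464, g(4.40625) ≈ 1.4830, g(4.96875) ≈ 1.6032, g(5.53125) ≈ 1.7104, g(6.09375) ≈ 1.8073, g(6.65625) ≈ 1.8956, g(7.21875) ≈ 1.9767.
Sum = Δx · [g(3.28125) + g(3.84375) + g(4.40625) + ...].
Sum ≈ 7.3186.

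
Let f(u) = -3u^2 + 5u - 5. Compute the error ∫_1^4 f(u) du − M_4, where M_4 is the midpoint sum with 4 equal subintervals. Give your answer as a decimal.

-0.421875

Exact integral: ∫_1^4 f(u) du = -40.5.
M_4 = -40.078125.
Error = -40.5 − (-40.078125) = -0.421875.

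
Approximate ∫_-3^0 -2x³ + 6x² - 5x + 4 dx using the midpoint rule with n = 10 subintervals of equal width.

Δx = (0 − (-3))/10 = 0.3.
Midpoints: -2.85, -2.55, -2.25, -1.95, -1.65, -1.35, -1.05, -0.75, -0.45, -0.15.
f(-2.85) = 113.28325, f(-2.55) = 88.92775, f(-2.25) = 68.40625, f(-1.95) = 51.39475, f(-1.65) = 37.56925, f(-1.35) = 26.60575, f(-1.05) = 18.18025, f(-0.75) = 11.96875, f(-0.45) = 7.64725, f(-0.15) = 4.89175.
Sum = Δx · [f(-2.85) + f(-2.55) + f(-2.25) + ...].
Sum = 128.6625.

128.6625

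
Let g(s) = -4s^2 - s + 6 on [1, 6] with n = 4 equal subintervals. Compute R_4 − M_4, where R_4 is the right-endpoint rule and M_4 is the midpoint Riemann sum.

R_4 = -370.
M_4 = -271.5625.
R_4 − M_4 = -98.4375.

-98.4375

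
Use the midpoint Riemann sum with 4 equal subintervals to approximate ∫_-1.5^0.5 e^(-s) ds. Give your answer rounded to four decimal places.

3.8351

Δs = (0.5 − (-1.5))/4 = 0.5.
Midpoints: -1.25, -0.75, -0.25, 0.25.
f(-1.25) ≈ 3.4903, f(-0.75) ≈ 2.1170, f(-0.25) ≈ 1.2840, f(0.25) ≈ 0.7788.
Sum = Δs · [f(-1.25) + f(-0.75) + f(-0.25) + f(0.25)].
Sum ≈ 3.8351.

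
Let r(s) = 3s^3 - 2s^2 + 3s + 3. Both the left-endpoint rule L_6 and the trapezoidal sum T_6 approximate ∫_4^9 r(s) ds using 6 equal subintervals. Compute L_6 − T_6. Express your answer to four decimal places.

L_6 ≈ 3647.280093.
T_6 ≈ 4430.613426.
L_6 − T_6 ≈ -783.3333.

-783.3333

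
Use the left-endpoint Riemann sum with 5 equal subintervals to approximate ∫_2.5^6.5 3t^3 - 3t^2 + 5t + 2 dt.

Δt = (6.5 − 2.5)/5 = 0.8.
Left endpoints: 2.5, 3.3, 4.1, 4.9, 5.7.
f(2.5) = 42.625, f(3.3) = 93.641, f(4.1) = 178.833, f(4.9) = 307.417, f(5.7) = 488.609.
Sum = Δt · [f(2.5) + f(3.3) + f(4.1) + f(4.9) + f(5.7)].
Sum = 888.9.

888.9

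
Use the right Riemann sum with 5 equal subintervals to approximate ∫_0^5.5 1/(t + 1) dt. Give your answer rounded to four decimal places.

Δt = (5.5 − 0)/5 = 1.1.
Right endpoints: 1.1, 2.2, 3.3, 4.4, 5.5.
f(1.1) = 10/21, f(2.2) = 0.3125, f(3.3) = 10/43, f(4.4) = 5/27, f(5.5) = 2/13.
Sum = Δt · [f(1.1) + f(2.2) + f(3.3) + f(4.4) + f(5.5)].
Sum ≈ 1.4963.

1.4963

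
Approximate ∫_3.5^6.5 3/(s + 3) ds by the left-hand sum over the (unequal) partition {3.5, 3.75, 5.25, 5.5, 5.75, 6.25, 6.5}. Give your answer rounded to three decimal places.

1.214

Subinterval widths: 0.25, 1.5, 0.25, 0.25, 0.5, 0.25.
Left endpoints: 3.5, 3.75, 5.25, 5.5, 5.75, 6.25.
f(3.5) = 6/13, f(3.75) = 4/9, f(5.25) = 4/11, f(5.5) = 6/17, f(5.75) = 12/35, f(6.25) = 12/37.
Sum = Σ Δs_i · f(s_i).
Sum ≈ 1.214.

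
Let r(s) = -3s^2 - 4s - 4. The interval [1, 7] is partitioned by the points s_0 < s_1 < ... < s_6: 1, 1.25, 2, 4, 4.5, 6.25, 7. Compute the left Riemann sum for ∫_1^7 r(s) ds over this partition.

Subinterval widths: 0.25, 0.75, 2, 0.5, 1.75, 0.75.
Left endpoints: 1, 1.25, 2, 4, 4.5, 6.25.
r(1) = -11, r(1.25) = -13.6875, r(2) = -24, r(4) = -68, r(4.5) = -82.75, r(6.25) = -146.1875.
Sum = Σ Δs_i · r(s_i).
Sum = -349.46875.

-349.46875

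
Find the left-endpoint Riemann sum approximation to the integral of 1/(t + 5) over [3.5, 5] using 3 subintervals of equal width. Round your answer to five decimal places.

0.16701

Δt = (5 − 3.5)/3 = 0.5.
Left endpoints: 3.5, 4, 4.5.
f(3.5) = 2/17, f(4) = 1/9, f(4.5) = 2/19.
Sum = Δt · [f(3.5) + f(4) + f(4.5)].
Sum ≈ 0.16701.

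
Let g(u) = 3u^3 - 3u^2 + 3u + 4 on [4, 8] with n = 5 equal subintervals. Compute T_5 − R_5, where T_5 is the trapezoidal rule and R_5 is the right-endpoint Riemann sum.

T_5 = 2541.76.
R_5 = 3026.56.
T_5 − R_5 = -484.8.

-484.8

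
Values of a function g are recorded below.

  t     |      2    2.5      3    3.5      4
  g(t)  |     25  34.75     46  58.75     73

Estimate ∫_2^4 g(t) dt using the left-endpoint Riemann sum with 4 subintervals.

Δt = 0.5.
Sum = 0.5·[25 + 34.75 + 46 + 58.75] = 82.25.

82.25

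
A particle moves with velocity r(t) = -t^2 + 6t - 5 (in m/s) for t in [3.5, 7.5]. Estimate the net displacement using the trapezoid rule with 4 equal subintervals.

-15

Δt = (7.5 − 3.5)/4 = 1.
r(3.5) = 3.75, r(4.5) = 1.75, r(5.5) = -2.25, r(6.5) = -8.25, r(7.5) = -16.25.
T_4 = (Δt/2)·[r(t_0) + 2r(t_1) + 2r(t_2) + 2r(t_3) + r(t_4)].
Sum = -15.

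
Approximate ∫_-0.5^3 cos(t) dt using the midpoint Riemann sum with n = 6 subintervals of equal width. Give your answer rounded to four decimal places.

0.6294

Δt = (3 − (-0.5))/6 = 7/12.
Midpoints: -5/24, 0.375, 23/24, 37/24, 2.125, 65/24.
f(-5/24) ≈ 0.9784, f(0.375) ≈ 0.9305, f(23/24) ≈ 0.5749, f(37/24) ≈ 0.0291, f(2.125) ≈ -0.5263, f(65/24) ≈ -0.9076.
Sum = Δt · [f(-5/24) + f(0.375) + f(23/24) + ...].
Sum ≈ 0.6294.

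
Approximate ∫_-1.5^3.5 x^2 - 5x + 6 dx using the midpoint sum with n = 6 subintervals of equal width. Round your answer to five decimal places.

Δx = (3.5 − (-1.5))/6 = 5/6.
Midpoints: -13/12, -0.25, 7/12, 17/12, 2.25, 37/12.
f(-13/12) = 1813/144, f(-0.25) = 7.3125, f(7/12) = 493/144, f(17/12) = 133/144, f(2.25) = -0.1875, f(37/12) = 13/144.
Sum = Δx · [f(-13/12) + f(-0.25) + f(7/12) + ...].
Sum ≈ 20.12731.

20.12731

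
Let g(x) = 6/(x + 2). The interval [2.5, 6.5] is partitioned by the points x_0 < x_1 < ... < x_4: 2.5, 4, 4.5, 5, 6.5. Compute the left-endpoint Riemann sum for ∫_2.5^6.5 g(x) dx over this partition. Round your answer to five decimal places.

4.24725

Subinterval widths: 1.5, 0.5, 0.5, 1.5.
Left endpoints: 2.5, 4, 4.5, 5.
g(2.5) = 4/3, g(4) = 1, g(4.5) = 12/13, g(5) = 6/7.
Sum = Σ Δx_i · g(x_i).
Sum ≈ 4.24725.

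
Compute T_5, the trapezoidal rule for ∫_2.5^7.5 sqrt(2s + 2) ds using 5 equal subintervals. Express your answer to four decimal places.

17.1796

Δs = (7.5 − 2.5)/5 = 1.
f(2.5) ≈ 2.6458, f(3.5) ≈ 3.0000, f(4.5) ≈ 3.3166, f(5.5) ≈ 3.6056, f(6.5) ≈ 3.8730, f(7.5) ≈ 4.1231.
T_5 = (Δs/2)·[f(s_0) + 2f(s_1) + ... + 2f(s_{4}) + f(s_5)].
Sum ≈ 17.1796.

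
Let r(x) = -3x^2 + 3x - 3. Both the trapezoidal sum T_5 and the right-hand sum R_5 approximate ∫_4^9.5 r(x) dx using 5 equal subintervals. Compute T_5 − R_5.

T_5 = -701.8275.
R_5 = -815.265.
T_5 − R_5 = 113.4375.

113.4375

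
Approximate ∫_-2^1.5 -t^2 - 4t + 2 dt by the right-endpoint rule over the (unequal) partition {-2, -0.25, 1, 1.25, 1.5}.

Subinterval widths: 1.75, 1.25, 0.25, 0.25.
Right endpoints: -0.25, 1, 1.25, 1.5.
f(-0.25) = 2.9375, f(1) = -3, f(1.25) = -4.5625, f(1.5) = -6.25.
Sum = Σ Δt_i · f(t_i).
Sum = -1.3125.

-1.3125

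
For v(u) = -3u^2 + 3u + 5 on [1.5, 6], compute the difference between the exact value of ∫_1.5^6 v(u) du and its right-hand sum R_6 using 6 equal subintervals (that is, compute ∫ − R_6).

Exact integral: ∫_1.5^6 v(u) du = -139.5.
R_6 = -173.671875.
Error = -139.5 − (-173.671875) = 34.171875.

34.171875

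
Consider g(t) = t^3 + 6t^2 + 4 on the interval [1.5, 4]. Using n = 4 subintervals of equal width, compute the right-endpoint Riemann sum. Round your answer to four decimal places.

Δt = (4 − 1.5)/4 = 0.625.
Right endpoints: 2.125, 2.75, 3.375, 4.
g(2.125) = 20833/512, g(2.75) = 70.171875, g(3.375) = 56723/512, g(4) = 164.
Sum = Δt · [g(2.125) + g(2.75) + g(3.375) + g(4)].
Sum ≈ 241.0303.

241.0303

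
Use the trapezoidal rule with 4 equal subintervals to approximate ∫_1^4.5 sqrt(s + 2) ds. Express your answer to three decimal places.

Δs = (4.5 − 1)/4 = 0.875.
f(1) ≈ 1.732, f(1.875) ≈ 1.969, f(2.75) ≈ 2.179, f(3.625) ≈ 2.372, f(4.5) ≈ 2.550.
T_4 = (Δs/2)·[f(s_0) + 2f(s_1) + 2f(s_2) + 2f(s_3) + f(s_4)].
Sum ≈ 7.578.

7.578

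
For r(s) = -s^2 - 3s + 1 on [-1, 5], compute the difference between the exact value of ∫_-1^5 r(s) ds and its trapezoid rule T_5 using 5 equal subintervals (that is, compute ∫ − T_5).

1.44

Exact integral: ∫_-1^5 r(s) ds = -72.
T_5 = -73.44.
Error = -72 − (-73.44) = 1.44.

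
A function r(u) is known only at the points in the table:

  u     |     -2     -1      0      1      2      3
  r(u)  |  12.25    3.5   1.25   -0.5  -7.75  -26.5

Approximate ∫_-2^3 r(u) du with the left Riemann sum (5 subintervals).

8.75

Δu = 1.
Sum = 1·[12.25 + 3.5 + 1.25 + (-0.5) + (-7.75)] = 8.75.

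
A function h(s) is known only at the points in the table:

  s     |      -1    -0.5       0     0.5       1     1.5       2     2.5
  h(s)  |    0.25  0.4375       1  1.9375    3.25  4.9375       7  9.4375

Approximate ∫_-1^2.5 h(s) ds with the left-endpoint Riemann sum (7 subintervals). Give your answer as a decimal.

9.40625

Δs = 0.5.
Sum = 0.5·[0.25 + 0.4375 + 1 + 1.9375 + 3.25 + 4.9375 + 7] = 9.40625.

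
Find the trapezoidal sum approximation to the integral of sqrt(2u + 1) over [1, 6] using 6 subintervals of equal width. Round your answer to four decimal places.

Δu = (6 − 1)/6 = 5/6.
f(1) ≈ 1.7321, f(11/6) ≈ 2.1602, f(8/3) ≈ 2.5166, f(3.5) ≈ 2.8284, f(13/3) ≈ 3.1091, f(31/6) ≈ 3.3665, f(6) ≈ 3.6056.
T_6 = (Δu/2)·[f(u_0) + 2f(u_1) + ... + 2f(u_{5}) + f(u_6)].
Sum ≈ 13.8748.

13.8748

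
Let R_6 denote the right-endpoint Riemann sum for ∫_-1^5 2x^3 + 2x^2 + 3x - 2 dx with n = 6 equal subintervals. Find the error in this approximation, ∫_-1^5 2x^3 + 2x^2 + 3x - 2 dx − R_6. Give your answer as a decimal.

-173

Exact integral: ∫_-1^5 f(x) dx = 420.
R_6 = 593.
Error = 420 − 593 = -173.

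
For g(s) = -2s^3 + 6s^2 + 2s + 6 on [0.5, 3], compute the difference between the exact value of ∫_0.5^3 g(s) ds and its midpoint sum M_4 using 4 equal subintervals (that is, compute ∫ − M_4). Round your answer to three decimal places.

-0.366

Exact integral: ∫_0.5^3 g(s) ds = 37.03125.
M_4 ≈ 37.39746.
Error ≈ 37.03125 − 37.39746 ≈ -0.366.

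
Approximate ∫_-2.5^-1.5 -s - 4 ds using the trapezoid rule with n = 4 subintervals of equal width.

Δs = (-1.5 − (-2.5))/4 = 0.25.
f(-2.5) = -1.5, f(-2.25) = -1.75, f(-2) = -2, f(-1.75) = -2.25, f(-1.5) = -2.5.
T_4 = (Δs/2)·[f(s_0) + 2f(s_1) + 2f(s_2) + 2f(s_3) + f(s_4)].
Sum = -2.

-2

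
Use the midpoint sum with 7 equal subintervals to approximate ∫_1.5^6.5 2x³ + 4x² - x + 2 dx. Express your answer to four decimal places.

Δx = (6.5 − 1.5)/7 = 5/7.
Midpoints: 13/7, 18/7, 23/7, 4, 33/7, 38/7, 43/7.
f(13/7) = 9175/343, f(18/7) = 20540/343, f(23/7) = 38705/343, f(4) = 190, f(33/7) = 101435/343, f(38/7) = 149000/343, f(43/7) = 209365/343.
Sum = Δx · [f(13/7) + f(18/7) + f(23/7) + ...].
Sum ≈ 1235.7143.

1235.7143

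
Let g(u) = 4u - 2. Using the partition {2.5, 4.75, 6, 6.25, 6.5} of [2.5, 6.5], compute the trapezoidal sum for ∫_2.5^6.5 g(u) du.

64

Subinterval widths: 2.25, 1.25, 0.25, 0.25.
g(2.5) = 8, g(4.75) = 17, g(6) = 22, g(6.25) = 23, g(6.5) = 24.
On each subinterval the trapezoid contributes (Δu_i/2)·[g(u_{i-1}) + g(u_i)].
Sum = 64.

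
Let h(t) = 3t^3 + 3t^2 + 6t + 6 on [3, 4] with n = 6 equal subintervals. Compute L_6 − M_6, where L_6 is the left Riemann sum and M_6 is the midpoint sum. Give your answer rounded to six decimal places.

L_6 ≈ 183.90972222.
M_6 ≈ 195.17013889.
L_6 − M_6 ≈ -11.260417.

-11.260417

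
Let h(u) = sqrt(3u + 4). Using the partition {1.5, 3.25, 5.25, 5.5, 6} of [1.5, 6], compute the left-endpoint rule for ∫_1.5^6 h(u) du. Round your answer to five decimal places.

15.89315

Subinterval widths: 1.75, 2, 0.25, 0.5.
Left endpoints: 1.5, 3.25, 5.25, 5.5.
h(1.5) ≈ 2.91548, h(3.25) ≈ 3.70810, h(5.25) ≈ 4.44410, h(5.5) ≈ 4.52769.
Sum = Σ Δu_i · h(u_i).
Sum ≈ 15.89315.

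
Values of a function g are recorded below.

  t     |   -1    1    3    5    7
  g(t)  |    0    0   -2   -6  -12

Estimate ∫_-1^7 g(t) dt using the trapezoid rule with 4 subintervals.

-28

Δt = 2.
T_4 = (2/2)·[0 + 2·0 + 2·(-2) + 2·(-6) + (-12)] = -28.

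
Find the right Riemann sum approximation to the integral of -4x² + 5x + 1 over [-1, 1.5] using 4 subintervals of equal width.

Δx = (1.5 − (-1))/4 = 0.625.
Right endpoints: -0.375, 0.25, 0.875, 1.5.
f(-0.375) = -1.4375, f(0.25) = 2, f(0.875) = 2.3125, f(1.5) = -0.5.
Sum = Δx · [f(-0.375) + f(0.25) + f(0.875) + f(1.5)].
Sum = 1.484375.

1.484375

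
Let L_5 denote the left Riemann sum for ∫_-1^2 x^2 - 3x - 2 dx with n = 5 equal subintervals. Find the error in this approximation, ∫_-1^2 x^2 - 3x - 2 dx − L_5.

Exact integral: ∫_-1^2 f(x) dx = -7.5.
L_5 = -5.52.
Error = -7.5 − (-5.52) = -1.98.

-1.98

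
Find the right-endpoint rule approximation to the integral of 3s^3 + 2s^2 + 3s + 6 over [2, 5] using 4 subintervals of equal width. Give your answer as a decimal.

744.421875

Δs = (5 − 2)/4 = 0.75.
Right endpoints: 2.75, 3.5, 4.25, 5.
f(2.75) = 91.765625, f(3.5) = 169.625, f(4.25) = 285.171875, f(5) = 446.
Sum = Δs · [f(2.75) + f(3.5) + f(4.25) + f(5)].
Sum = 744.421875.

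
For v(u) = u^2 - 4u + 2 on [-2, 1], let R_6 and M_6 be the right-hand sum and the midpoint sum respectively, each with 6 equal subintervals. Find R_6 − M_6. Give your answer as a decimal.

R_6 = 11.375.
M_6 = 14.9375.
R_6 − M_6 = -3.5625.

-3.5625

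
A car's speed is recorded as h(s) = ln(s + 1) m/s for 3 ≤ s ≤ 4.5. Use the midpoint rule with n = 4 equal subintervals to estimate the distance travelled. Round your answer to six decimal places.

Δs = (4.5 − 3)/4 = 0.375.
Midpoints: 3.1875, 3.5625, 3.9375, 4.3125.
h(3.1875) ≈ 1.432104, h(3.5625) ≈ 1.517871, h(3.9375) ≈ 1.596859, h(4.3125) ≈ 1.670063.
Sum = Δs · [h(3.1875) + h(3.5625) + h(3.9375) + h(4.3125)].
Sum ≈ 2.331336.

2.331336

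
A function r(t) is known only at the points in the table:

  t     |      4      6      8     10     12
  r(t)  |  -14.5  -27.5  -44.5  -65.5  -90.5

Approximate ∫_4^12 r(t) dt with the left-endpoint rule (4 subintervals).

Δt = 2.
Sum = 2·[(-14.5) + (-27.5) + (-44.5) + (-65.5)] = -304.

-304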